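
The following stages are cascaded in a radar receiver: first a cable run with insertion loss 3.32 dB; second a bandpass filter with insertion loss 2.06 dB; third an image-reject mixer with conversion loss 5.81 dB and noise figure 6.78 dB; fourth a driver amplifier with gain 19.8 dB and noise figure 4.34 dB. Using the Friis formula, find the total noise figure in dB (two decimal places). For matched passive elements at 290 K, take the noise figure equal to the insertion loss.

Convert to linear (a loss of L dB is a gain of −L dB): F_i = 10^(NF_i/10), G_i = 10^(G_i,dB/10)
  Stage 1: F_1 = 10^(3.32/10) = 2.148, G_1 = 10^(−3.32/10) = 0.4656
  Stage 2: F_2 = 10^(2.06/10) = 1.607, G_2 = 10^(−2.06/10) = 0.6223
  Stage 3: F_3 = 10^(6.78/10) = 4.764, G_3 = 10^(−5.81/10) = 0.2624
  Stage 4: F_4 = 10^(4.34/10) = 2.716, G_4 = 10^(19.8/10) = 95.50
Friis cascade:
  F = 2.148 + (1.607 − 1)/0.4656 + (4.764 − 1)/0.2897 + (2.716 − 1)/0.07603 = 39.02
NF = 10 log₁₀(39.02) = 15.91 dB

15.91 dB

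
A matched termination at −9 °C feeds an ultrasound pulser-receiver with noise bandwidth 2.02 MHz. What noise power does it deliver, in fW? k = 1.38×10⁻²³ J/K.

T = −9 °C + 273.15 = 264.15 K
P_n = kTB = 1.38×10⁻²³ × 264.15 × 2.02×10⁶ = 7.36×10⁻¹⁵ W = 7.36 fW

7.36 fW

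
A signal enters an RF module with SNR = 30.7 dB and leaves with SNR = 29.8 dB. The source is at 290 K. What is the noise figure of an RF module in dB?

NF (dB) = SNR_in(dB) − SNR_out(dB) when the source is at T₀
NF = 30.7 − 29.8 = 0.9 dB

0.9 dB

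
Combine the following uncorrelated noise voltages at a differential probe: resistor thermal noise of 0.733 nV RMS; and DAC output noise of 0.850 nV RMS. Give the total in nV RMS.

Uncorrelated sources add in power (mean-square): V_tot = √(ΣV_i²)
V_tot = √[(7.33×10⁻¹⁰)² + (8.50×10⁻¹⁰)²] = 1.12×10⁻⁹ V = 1.12 nV

1.12 nV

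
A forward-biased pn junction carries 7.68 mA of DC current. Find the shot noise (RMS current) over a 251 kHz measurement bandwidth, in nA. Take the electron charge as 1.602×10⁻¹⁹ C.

I_n = √(2qI·B)
2qI·B = 2 × 1.602×10⁻¹⁹ × 7.68×10⁻³ × 2.51×10⁵ = 6.18×10⁻¹⁶ A²
I_n = √(6.18×10⁻¹⁶) = 2.49×10⁻⁸ A = 24.9 nA

24.9 nA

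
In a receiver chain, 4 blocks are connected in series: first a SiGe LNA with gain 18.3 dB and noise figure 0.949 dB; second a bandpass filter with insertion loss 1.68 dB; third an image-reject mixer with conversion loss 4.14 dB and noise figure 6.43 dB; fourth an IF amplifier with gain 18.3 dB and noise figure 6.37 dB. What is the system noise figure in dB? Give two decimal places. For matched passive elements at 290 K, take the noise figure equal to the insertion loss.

1.80 dB

Convert to linear (a loss of L dB is a gain of −L dB): F_i = 10^(NF_i/10), G_i = 10^(G_i,dB/10)
  Stage 1: F_1 = 10^(0.949/10) = 1.244, G_1 = 10^(18.3/10) = 67.61
  Stage 2: F_2 = 10^(1.68/10) = 1.472, G_2 = 10^(−1.68/10) = 0.6792
  Stage 3: F_3 = 10^(6.43/10) = 4.395, G_3 = 10^(−4.14/10) = 0.3855
  Stage 4: F_4 = 10^(6.37/10) = 4.335, G_4 = 10^(18.3/10) = 67.61
Friis cascade:
  F = 1.244 + (1.472 − 1)/67.61 + (4.395 − 1)/45.92 + (4.335 − 1)/17.70 = 1.514
NF = 10 log₁₀(1.514) = 1.80 dB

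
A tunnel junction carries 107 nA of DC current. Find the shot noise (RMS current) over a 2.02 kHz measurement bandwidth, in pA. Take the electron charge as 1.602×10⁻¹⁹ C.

I_n = √(2qI·B)
2qI·B = 2 × 1.602×10⁻¹⁹ × 1.07×10⁻⁷ × 2.02×10³ = 6.93×10⁻²³ A²
I_n = √(6.93×10⁻²³) = 8.32×10⁻¹² A = 8.32 pA

8.32 pA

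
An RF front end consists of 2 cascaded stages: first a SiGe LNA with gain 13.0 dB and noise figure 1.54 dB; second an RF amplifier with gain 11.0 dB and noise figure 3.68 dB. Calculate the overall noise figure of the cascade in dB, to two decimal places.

Convert to linear (a loss of L dB is a gain of −L dB): F_i = 10^(NF_i/10), G_i = 10^(G_i,dB/10)
  Stage 1: F_1 = 10^(1.54/10) = 1.426, G_1 = 10^(13.0/10) = 19.95
  Stage 2: F_2 = 10^(3.68/10) = 2.333, G_2 = 10^(11.0/10) = 12.59
Friis cascade:
  F = 1.426 + (2.333 − 1)/19.95 = 1.492
NF = 10 log₁₀(1.492) = 1.74 dB

1.74 dB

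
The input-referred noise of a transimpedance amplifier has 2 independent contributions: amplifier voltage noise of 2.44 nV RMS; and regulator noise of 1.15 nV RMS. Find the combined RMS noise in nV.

Uncorrelated sources add in power (mean-square): V_tot = √(ΣV_i²)
V_tot = √[(2.44×10⁻⁹)² + (1.15×10⁻⁹)²] = 2.70×10⁻⁹ V = 2.70 nV

2.70 nV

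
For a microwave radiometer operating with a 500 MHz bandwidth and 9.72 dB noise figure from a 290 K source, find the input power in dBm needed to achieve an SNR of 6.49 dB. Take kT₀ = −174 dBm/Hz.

−70.8 dBm

Sensitivity = −174 + 10 log₁₀(B) + NF + SNR_min
= −174 + 86.99 + 9.72 + 6.49
= −70.80 dBm → −70.8 dBm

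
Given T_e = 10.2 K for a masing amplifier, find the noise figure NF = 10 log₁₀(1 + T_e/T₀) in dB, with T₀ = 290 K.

0.150 dB

F = 1 + T_e/T₀ = 1 + 10.2/290 = 1.03517
NF = 10 log₁₀(1.03517) = 0.150 dB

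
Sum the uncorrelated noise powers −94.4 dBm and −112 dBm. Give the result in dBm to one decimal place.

Convert to linear, add, convert back:
P₁ = 3.63×10⁻¹³ W, P₂ = 6.31×10⁻¹⁵ W
P_tot = 3.69×10⁻¹³ W → 10 log₁₀(P_tot / 10⁻³) = −94.3 dBm

−94.3 dBm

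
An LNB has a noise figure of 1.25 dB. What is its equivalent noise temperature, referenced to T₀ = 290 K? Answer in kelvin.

96.7 K

F = 10^(1.25/10) = 1.33352
T_e = (F − 1)·T₀ = (1.33352 − 1) × 290 = 96.7 K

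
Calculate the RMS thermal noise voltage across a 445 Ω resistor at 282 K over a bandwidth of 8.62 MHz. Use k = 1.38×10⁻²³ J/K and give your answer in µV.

7.73 µV

V_n = √(4kTRB)
4kTRB = 4 × 1.38×10⁻²³ × 282 × 4.45×10² × 8.62×10⁶ = 5.97×10⁻¹¹ V²
V_n = √(5.97×10⁻¹¹) = 7.73×10⁻⁶ V = 7.73 µV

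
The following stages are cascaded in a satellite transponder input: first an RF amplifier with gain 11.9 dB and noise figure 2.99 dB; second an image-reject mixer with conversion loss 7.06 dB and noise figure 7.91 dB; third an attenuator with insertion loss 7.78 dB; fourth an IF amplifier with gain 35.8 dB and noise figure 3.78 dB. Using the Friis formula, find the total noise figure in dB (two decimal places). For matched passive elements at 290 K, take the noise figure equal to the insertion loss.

8.26 dB

Convert to linear (a loss of L dB is a gain of −L dB): F_i = 10^(NF_i/10), G_i = 10^(G_i,dB/10)
  Stage 1: F_1 = 10^(2.99/10) = 1.991, G_1 = 10^(11.9/10) = 15.49
  Stage 2: F_2 = 10^(7.91/10) = 6.180, G_2 = 10^(−7.06/10) = 0.1968
  Stage 3: F_3 = 10^(7.78/10) = 5.998, G_3 = 10^(−7.78/10) = 0.1667
  Stage 4: F_4 = 10^(3.78/10) = 2.388, G_4 = 10^(35.8/10) = 3802
Friis cascade:
  F = 1.991 + (6.180 − 1)/15.49 + (5.998 − 1)/3.048 + (2.388 − 1)/0.5082 = 6.696
NF = 10 log₁₀(6.696) = 8.26 dB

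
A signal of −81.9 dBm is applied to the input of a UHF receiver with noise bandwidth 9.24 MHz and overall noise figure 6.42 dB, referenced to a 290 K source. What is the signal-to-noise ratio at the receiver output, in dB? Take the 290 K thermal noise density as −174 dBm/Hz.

16.0 dB

Noise floor: N = −174 + 10 log₁₀(B) + NF
10 log₁₀(9.24×10⁶) = 69.66 dB
N = −174 + 69.66 + 6.42 = −97.92 dBm
SNR = P_sig − N = −81.9 − (−97.92) = 16.02 dB → 16.0 dB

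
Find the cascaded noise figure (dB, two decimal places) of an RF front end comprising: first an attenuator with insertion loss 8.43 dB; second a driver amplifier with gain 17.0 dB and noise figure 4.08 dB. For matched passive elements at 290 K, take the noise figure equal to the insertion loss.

Convert to linear (a loss of L dB is a gain of −L dB): F_i = 10^(NF_i/10), G_i = 10^(G_i,dB/10)
  Stage 1: F_1 = 10^(8.43/10) = 6.966, G_1 = 10^(−8.43/10) = 0.1435
  Stage 2: F_2 = 10^(4.08/10) = 2.559, G_2 = 10^(17.0/10) = 50.12
Friis cascade:
  F = 6.966 + (2.559 − 1)/0.1435 = 17.82
NF = 10 log₁₀(17.82) = 12.51 dB

12.51 dB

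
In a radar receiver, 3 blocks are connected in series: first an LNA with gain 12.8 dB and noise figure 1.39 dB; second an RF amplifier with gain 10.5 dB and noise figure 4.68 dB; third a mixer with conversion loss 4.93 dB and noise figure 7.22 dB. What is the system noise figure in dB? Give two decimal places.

Convert to linear (a loss of L dB is a gain of −L dB): F_i = 10^(NF_i/10), G_i = 10^(G_i,dB/10)
  Stage 1: F_1 = 10^(1.39/10) = 1.377, G_1 = 10^(12.8/10) = 19.05
  Stage 2: F_2 = 10^(4.68/10) = 2.938, G_2 = 10^(10.5/10) = 11.22
  Stage 3: F_3 = 10^(7.22/10) = 5.272, G_3 = 10^(−4.93/10) = 0.3214
Friis cascade:
  F = 1.377 + (2.938 − 1)/19.05 + (5.272 − 1)/213.8 = 1.499
NF = 10 log₁₀(1.499) = 1.76 dB

1.76 dB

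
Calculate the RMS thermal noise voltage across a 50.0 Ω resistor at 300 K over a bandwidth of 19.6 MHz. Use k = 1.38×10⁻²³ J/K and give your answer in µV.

4.03 µV

V_n = √(4kTRB)
4kTRB = 4 × 1.38×10⁻²³ × 300 × 5.00×10¹ × 1.96×10⁷ = 1.62×10⁻¹¹ V²
V_n = √(1.62×10⁻¹¹) = 4.03×10⁻⁶ V = 4.03 µV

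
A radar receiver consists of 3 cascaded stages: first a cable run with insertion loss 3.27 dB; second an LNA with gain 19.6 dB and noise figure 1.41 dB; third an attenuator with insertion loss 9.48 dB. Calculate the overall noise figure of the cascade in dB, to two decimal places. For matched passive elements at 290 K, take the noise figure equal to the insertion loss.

4.94 dB

Convert to linear (a loss of L dB is a gain of −L dB): F_i = 10^(NF_i/10), G_i = 10^(G_i,dB/10)
  Stage 1: F_1 = 10^(3.27/10) = 2.123, G_1 = 10^(−3.27/10) = 0.4710
  Stage 2: F_2 = 10^(1.41/10) = 1.384, G_2 = 10^(19.6/10) = 91.20
  Stage 3: F_3 = 10^(9.48/10) = 8.872, G_3 = 10^(−9.48/10) = 0.1127
Friis cascade:
  F = 2.123 + (1.384 − 1)/0.4710 + (8.872 − 1)/42.95 = 3.121
NF = 10 log₁₀(3.121) = 4.94 dB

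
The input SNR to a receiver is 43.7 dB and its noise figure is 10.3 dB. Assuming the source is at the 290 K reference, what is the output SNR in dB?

By definition F = SNR_in/SNR_out, so in dB: SNR_out = SNR_in − NF
SNR_out = 43.7 − 10.3 = 33.4 dB

33.4 dB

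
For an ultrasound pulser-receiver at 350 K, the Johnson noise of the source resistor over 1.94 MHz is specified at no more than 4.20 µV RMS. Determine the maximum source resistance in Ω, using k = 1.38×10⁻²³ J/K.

471 Ω

Johnson–Nyquist: V_n = √(4kTRB) ⇒ R = V_n² / (4kTB)
4kTB = 4 × 1.38×10⁻²³ × 350 × 1.94×10⁶ = 3.75×10⁻¹⁴
R = (4.20×10⁻⁶)² / 3.75×10⁻¹⁴ = 4.71×10² Ω = 471 Ω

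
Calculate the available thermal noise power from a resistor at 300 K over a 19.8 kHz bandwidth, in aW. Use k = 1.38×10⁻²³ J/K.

82.0 aW

P_n = kTB = 1.38×10⁻²³ × 300 × 1.98×10⁴ = 8.20×10⁻¹⁷ W = 82.0 aW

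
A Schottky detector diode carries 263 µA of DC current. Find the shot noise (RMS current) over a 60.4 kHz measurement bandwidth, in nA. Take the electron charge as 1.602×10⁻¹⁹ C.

2.26 nA

I_n = √(2qI·B)
2qI·B = 2 × 1.602×10⁻¹⁹ × 2.63×10⁻⁴ × 6.04×10⁴ = 5.09×10⁻¹⁸ A²
I_n = √(5.09×10⁻¹⁸) = 2.26×10⁻⁹ A = 2.26 nA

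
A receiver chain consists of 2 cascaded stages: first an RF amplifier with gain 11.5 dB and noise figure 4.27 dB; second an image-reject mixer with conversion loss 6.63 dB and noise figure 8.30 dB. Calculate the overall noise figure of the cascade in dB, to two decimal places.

4.89 dB

Convert to linear (a loss of L dB is a gain of −L dB): F_i = 10^(NF_i/10), G_i = 10^(G_i,dB/10)
  Stage 1: F_1 = 10^(4.27/10) = 2.673, G_1 = 10^(11.5/10) = 14.13
  Stage 2: F_2 = 10^(8.30/10) = 6.761, G_2 = 10^(−6.63/10) = 0.2173
Friis cascade:
  F = 2.673 + (6.761 − 1)/14.13 = 3.081
NF = 10 log₁₀(3.081) = 4.89 dB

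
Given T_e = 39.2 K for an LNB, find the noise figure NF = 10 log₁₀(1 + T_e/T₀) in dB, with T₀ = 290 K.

0.551 dB

F = 1 + T_e/T₀ = 1 + 39.2/290 = 1.13517
NF = 10 log₁₀(1.13517) = 0.551 dB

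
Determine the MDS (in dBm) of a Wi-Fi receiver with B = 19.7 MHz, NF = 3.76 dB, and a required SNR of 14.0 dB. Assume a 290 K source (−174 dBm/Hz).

−83.3 dBm

Sensitivity = −174 + 10 log₁₀(B) + NF + SNR_min
= −174 + 72.94 + 3.76 + 14.0
= −83.30 dBm → −83.3 dBm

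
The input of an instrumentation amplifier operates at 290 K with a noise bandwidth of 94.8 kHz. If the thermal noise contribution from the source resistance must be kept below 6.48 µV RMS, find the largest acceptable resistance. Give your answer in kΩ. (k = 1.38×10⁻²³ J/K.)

27.7 kΩ

Johnson–Nyquist: V_n = √(4kTRB) ⇒ R = V_n² / (4kTB)
4kTB = 4 × 1.38×10⁻²³ × 290 × 9.48×10⁴ = 1.52×10⁻¹⁵
R = (6.48×10⁻⁶)² / 1.52×10⁻¹⁵ = 2.77×10⁴ Ω = 27.7 kΩ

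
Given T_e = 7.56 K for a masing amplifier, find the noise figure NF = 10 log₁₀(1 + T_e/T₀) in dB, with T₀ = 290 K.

F = 1 + T_e/T₀ = 1 + 7.56/290 = 1.02607
NF = 10 log₁₀(1.02607) = 0.112 dB

0.112 dB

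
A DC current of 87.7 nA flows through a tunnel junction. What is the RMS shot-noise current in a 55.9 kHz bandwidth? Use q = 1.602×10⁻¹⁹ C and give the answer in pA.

I_n = √(2qI·B)
2qI·B = 2 × 1.602×10⁻¹⁹ × 8.77×10⁻⁸ × 5.59×10⁴ = 1.57×10⁻²¹ A²
I_n = √(1.57×10⁻²¹) = 3.96×10⁻¹¹ A = 39.6 pA

39.6 pA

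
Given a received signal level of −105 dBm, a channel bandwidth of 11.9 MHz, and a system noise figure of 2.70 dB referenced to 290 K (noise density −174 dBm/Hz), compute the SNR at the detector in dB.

Noise floor: N = −174 + 10 log₁₀(B) + NF
10 log₁₀(1.19×10⁷) = 70.76 dB
N = −174 + 70.76 + 2.70 = −100.54 dBm
SNR = P_sig − N = −105 − (−100.54) = −4.46 dB → −4.5 dB

−4.5 dB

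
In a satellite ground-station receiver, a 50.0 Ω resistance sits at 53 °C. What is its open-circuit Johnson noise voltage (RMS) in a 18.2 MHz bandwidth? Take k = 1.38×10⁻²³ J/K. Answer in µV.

4.05 µV

T = 53 °C + 273.15 = 326.15 K
V_n = √(4kTRB)
4kTRB = 4 × 1.38×10⁻²³ × 326.15 × 5.00×10¹ × 1.82×10⁷ = 1.64×10⁻¹¹ V²
V_n = √(1.64×10⁻¹¹) = 4.05×10⁻⁶ V = 4.05 µV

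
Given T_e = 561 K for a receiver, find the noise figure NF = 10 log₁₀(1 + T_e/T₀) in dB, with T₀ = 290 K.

F = 1 + T_e/T₀ = 1 + 561/290 = 2.93448
NF = 10 log₁₀(2.93448) = 4.68 dB

4.68 dB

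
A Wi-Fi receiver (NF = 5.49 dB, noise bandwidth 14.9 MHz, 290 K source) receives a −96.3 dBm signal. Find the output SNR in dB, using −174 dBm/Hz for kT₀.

0.5 dB

Noise floor: N = −174 + 10 log₁₀(B) + NF
10 log₁₀(1.49×10⁷) = 71.73 dB
N = −174 + 71.73 + 5.49 = −96.78 dBm
SNR = P_sig − N = −96.3 − (−96.78) = 0.48 dB → 0.5 dB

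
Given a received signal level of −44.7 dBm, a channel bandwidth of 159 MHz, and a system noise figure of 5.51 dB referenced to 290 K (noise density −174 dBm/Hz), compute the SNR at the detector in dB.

41.8 dB

Noise floor: N = −174 + 10 log₁₀(B) + NF
10 log₁₀(1.59×10⁸) = 82.01 dB
N = −174 + 82.01 + 5.51 = −86.48 dBm
SNR = P_sig − N = −44.7 − (−86.48) = 41.78 dB → 41.8 dB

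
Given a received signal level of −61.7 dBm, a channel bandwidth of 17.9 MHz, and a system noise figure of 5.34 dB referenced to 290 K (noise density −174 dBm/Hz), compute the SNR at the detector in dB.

Noise floor: N = −174 + 10 log₁₀(B) + NF
10 log₁₀(1.79×10⁷) = 72.53 dB
N = −174 + 72.53 + 5.34 = −96.13 dBm
SNR = P_sig − N = −61.7 − (−96.13) = 34.43 dB → 34.4 dB

34.4 dB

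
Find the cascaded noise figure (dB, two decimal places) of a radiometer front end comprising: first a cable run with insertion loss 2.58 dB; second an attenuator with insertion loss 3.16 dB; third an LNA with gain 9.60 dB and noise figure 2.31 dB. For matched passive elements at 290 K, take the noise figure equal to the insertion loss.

Convert to linear (a loss of L dB is a gain of −L dB): F_i = 10^(NF_i/10), G_i = 10^(G_i,dB/10)
  Stage 1: F_1 = 10^(2.58/10) = 1.811, G_1 = 10^(−2.58/10) = 0.5521
  Stage 2: F_2 = 10^(3.16/10) = 2.070, G_2 = 10^(−3.16/10) = 0.4831
  Stage 3: F_3 = 10^(2.31/10) = 1.702, G_3 = 10^(9.60/10) = 9.120
Friis cascade:
  F = 1.811 + (2.070 − 1)/0.5521 + (1.702 − 1)/0.2667 = 6.383
NF = 10 log₁₀(6.383) = 8.05 dB

8.05 dB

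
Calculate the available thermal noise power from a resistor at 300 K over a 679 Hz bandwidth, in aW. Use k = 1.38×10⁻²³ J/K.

P_n = kTB = 1.38×10⁻²³ × 300 × 6.79×10² = 2.81×10⁻¹⁸ W = 2.81 aW

2.81 aW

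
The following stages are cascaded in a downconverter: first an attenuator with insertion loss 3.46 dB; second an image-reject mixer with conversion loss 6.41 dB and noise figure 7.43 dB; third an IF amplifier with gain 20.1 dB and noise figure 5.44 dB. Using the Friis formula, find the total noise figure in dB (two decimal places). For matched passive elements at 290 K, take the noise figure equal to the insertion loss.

15.63 dB

Convert to linear (a loss of L dB is a gain of −L dB): F_i = 10^(NF_i/10), G_i = 10^(G_i,dB/10)
  Stage 1: F_1 = 10^(3.46/10) = 2.218, G_1 = 10^(−3.46/10) = 0.4508
  Stage 2: F_2 = 10^(7.43/10) = 5.534, G_2 = 10^(−6.41/10) = 0.2286
  Stage 3: F_3 = 10^(5.44/10) = 3.499, G_3 = 10^(20.1/10) = 102.3
Friis cascade:
  F = 2.218 + (5.534 − 1)/0.4508 + (3.499 − 1)/0.1030 = 36.53
NF = 10 log₁₀(36.53) = 15.63 dB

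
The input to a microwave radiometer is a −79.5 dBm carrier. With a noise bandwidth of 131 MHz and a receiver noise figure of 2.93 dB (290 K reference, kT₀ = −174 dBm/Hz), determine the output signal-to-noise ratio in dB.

10.4 dB

Noise floor: N = −174 + 10 log₁₀(B) + NF
10 log₁₀(1.31×10⁸) = 81.17 dB
N = −174 + 81.17 + 2.93 = −89.90 dBm
SNR = P_sig − N = −79.5 − (−89.90) = 10.40 dB → 10.4 dB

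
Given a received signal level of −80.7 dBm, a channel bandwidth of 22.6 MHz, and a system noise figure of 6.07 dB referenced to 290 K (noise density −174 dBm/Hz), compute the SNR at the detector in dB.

Noise floor: N = −174 + 10 log₁₀(B) + NF
10 log₁₀(2.26×10⁷) = 73.54 dB
N = −174 + 73.54 + 6.07 = −94.39 dBm
SNR = P_sig − N = −80.7 − (−94.39) = 13.69 dB → 13.7 dB

13.7 dB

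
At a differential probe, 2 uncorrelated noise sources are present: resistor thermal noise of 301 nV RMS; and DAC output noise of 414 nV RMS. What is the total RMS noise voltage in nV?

512 nV

Uncorrelated sources add in power (mean-square): V_tot = √(ΣV_i²)
V_tot = √[(3.01×10⁻⁷)² + (4.14×10⁻⁷)²] = 5.12×10⁻⁷ V = 512 nV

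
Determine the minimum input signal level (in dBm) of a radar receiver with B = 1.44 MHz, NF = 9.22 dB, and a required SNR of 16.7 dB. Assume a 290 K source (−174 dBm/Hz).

Sensitivity = −174 + 10 log₁₀(B) + NF + SNR_min
= −174 + 61.58 + 9.22 + 16.7
= −86.50 dBm → −86.5 dBm

−86.5 dBm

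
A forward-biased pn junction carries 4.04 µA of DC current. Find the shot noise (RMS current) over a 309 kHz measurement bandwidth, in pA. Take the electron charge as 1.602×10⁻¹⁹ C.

632 pA

I_n = √(2qI·B)
2qI·B = 2 × 1.602×10⁻¹⁹ × 4.04×10⁻⁶ × 3.09×10⁵ = 4.00×10⁻¹⁹ A²
I_n = √(4.00×10⁻¹⁹) = 6.32×10⁻¹⁰ A = 632 pA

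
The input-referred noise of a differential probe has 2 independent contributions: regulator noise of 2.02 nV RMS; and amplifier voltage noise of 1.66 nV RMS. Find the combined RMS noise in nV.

Uncorrelated sources add in power (mean-square): V_tot = √(ΣV_i²)
V_tot = √[(2.02×10⁻⁹)² + (1.66×10⁻⁹)²] = 2.61×10⁻⁹ V = 2.61 nV

2.61 nV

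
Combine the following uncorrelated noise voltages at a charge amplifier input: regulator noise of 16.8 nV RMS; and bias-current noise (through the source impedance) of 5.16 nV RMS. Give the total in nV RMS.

17.6 nV

Uncorrelated sources add in power (mean-square): V_tot = √(ΣV_i²)
V_tot = √[(1.68×10⁻⁸)² + (5.16×10⁻⁹)²] = 1.76×10⁻⁸ V = 17.6 nV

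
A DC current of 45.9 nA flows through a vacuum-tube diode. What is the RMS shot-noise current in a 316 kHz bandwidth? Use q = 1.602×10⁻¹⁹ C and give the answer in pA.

I_n = √(2qI·B)
2qI·B = 2 × 1.602×10⁻¹⁹ × 4.59×10⁻⁸ × 3.16×10⁵ = 4.65×10⁻²¹ A²
I_n = √(4.65×10⁻²¹) = 6.82×10⁻¹¹ A = 68.2 pA

68.2 pA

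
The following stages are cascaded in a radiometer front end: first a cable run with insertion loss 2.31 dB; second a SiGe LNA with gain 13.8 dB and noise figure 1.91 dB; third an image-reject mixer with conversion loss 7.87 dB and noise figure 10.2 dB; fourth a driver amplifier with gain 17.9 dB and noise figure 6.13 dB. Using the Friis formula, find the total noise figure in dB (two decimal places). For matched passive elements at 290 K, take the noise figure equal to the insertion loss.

6.69 dB

Convert to linear (a loss of L dB is a gain of −L dB): F_i = 10^(NF_i/10), G_i = 10^(G_i,dB/10)
  Stage 1: F_1 = 10^(2.31/10) = 1.702, G_1 = 10^(−2.31/10) = 0.5875
  Stage 2: F_2 = 10^(1.91/10) = 1.552, G_2 = 10^(13.8/10) = 23.99
  Stage 3: F_3 = 10^(10.2/10) = 10.47, G_3 = 10^(−7.87/10) = 0.1633
  Stage 4: F_4 = 10^(6.13/10) = 4.102, G_4 = 10^(17.9/10) = 61.66
Friis cascade:
  F = 1.702 + (1.552 − 1)/0.5875 + (10.47 − 1)/14.09 + (4.102 − 1)/2.301 = 4.662
NF = 10 log₁₀(4.662) = 6.69 dB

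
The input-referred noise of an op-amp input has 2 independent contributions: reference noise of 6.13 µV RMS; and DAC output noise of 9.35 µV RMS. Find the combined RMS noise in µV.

Uncorrelated sources add in power (mean-square): V_tot = √(ΣV_i²)
V_tot = √[(6.13×10⁻⁶)² + (9.35×10⁻⁶)²] = 1.12×10⁻⁵ V = 11.2 µV

11.2 µV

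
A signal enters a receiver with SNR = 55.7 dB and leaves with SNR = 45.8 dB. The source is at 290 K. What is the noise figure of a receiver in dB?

9.9 dB

NF (dB) = SNR_in(dB) − SNR_out(dB) when the source is at T₀
NF = 55.7 − 45.8 = 9.9 dB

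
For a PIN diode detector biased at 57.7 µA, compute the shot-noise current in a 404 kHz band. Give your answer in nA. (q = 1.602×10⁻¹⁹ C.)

I_n = √(2qI·B)
2qI·B = 2 × 1.602×10⁻¹⁹ × 5.77×10⁻⁵ × 4.04×10⁵ = 7.47×10⁻¹⁸ A²
I_n = √(7.47×10⁻¹⁸) = 2.73×10⁻⁹ A = 2.73 nA

2.73 nA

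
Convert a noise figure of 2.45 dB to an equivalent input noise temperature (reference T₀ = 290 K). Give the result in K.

F = 10^(2.45/10) = 1.75792
T_e = (F − 1)·T₀ = (1.75792 − 1) × 290 = 220 K

220 K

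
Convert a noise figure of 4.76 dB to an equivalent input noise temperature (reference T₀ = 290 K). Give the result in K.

578 K

F = 10^(4.76/10) = 2.99226
T_e = (F − 1)·T₀ = (2.99226 − 1) × 290 = 578 K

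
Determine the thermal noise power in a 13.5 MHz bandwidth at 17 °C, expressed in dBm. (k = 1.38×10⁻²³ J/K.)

T = 17 °C + 273.15 = 290.15 K
P_n = kTB = 1.38×10⁻²³ × 290.15 × 1.35×10⁷ = 5.41×10⁻¹⁴ W
In dBm: 10 log₁₀(5.41×10⁻¹⁴ / 10⁻³) = −102.7 dBm

−102.7 dBm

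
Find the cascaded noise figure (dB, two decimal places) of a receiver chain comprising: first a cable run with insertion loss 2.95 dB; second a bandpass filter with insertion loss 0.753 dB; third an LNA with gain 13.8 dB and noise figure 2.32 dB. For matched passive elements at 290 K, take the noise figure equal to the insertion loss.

6.02 dB

Convert to linear (a loss of L dB is a gain of −L dB): F_i = 10^(NF_i/10), G_i = 10^(G_i,dB/10)
  Stage 1: F_1 = 10^(2.95/10) = 1.972, G_1 = 10^(−2.95/10) = 0.5070
  Stage 2: F_2 = 10^(0.753/10) = 1.189, G_2 = 10^(−0.753/10) = 0.8408
  Stage 3: F_3 = 10^(2.32/10) = 1.706, G_3 = 10^(13.8/10) = 23.99
Friis cascade:
  F = 1.972 + (1.189 − 1)/0.5070 + (1.706 − 1)/0.4263 = 4.002
NF = 10 log₁₀(4.002) = 6.02 dB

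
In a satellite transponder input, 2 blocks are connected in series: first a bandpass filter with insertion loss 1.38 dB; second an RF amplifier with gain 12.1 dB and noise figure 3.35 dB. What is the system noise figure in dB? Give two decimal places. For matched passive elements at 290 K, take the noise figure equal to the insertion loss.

4.73 dB

Convert to linear (a loss of L dB is a gain of −L dB): F_i = 10^(NF_i/10), G_i = 10^(G_i,dB/10)
  Stage 1: F_1 = 10^(1.38/10) = 1.374, G_1 = 10^(−1.38/10) = 0.7278
  Stage 2: F_2 = 10^(3.35/10) = 2.163, G_2 = 10^(12.1/10) = 16.22
Friis cascade:
  F = 1.374 + (2.163 − 1)/0.7278 = 2.972
NF = 10 log₁₀(2.972) = 4.73 dB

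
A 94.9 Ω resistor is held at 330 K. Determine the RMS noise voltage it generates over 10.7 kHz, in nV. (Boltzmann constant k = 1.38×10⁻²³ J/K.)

V_n = √(4kTRB)
4kTRB = 4 × 1.38×10⁻²³ × 330 × 9.49×10¹ × 1.07×10⁴ = 1.85×10⁻¹⁴ V²
V_n = √(1.85×10⁻¹⁴) = 1.36×10⁻⁷ V = 136 nV

136 nV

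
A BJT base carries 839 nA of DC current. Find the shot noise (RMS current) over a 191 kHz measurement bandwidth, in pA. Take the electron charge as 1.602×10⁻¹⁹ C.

I_n = √(2qI·B)
2qI·B = 2 × 1.602×10⁻¹⁹ × 8.39×10⁻⁷ × 1.91×10⁵ = 5.13×10⁻²⁰ A²
I_n = √(5.13×10⁻²⁰) = 2.27×10⁻¹⁰ A = 227 pA

227 pA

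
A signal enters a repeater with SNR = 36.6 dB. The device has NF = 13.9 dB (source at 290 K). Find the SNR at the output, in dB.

By definition F = SNR_in/SNR_out, so in dB: SNR_out = SNR_in − NF
SNR_out = 36.6 − 13.9 = 22.7 dB

22.7 dB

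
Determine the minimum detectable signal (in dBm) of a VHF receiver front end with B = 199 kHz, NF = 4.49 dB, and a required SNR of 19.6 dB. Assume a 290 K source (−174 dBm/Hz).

−96.9 dBm

Sensitivity = −174 + 10 log₁₀(B) + NF + SNR_min
= −174 + 52.99 + 4.49 + 19.6
= −96.92 dBm → −96.9 dBm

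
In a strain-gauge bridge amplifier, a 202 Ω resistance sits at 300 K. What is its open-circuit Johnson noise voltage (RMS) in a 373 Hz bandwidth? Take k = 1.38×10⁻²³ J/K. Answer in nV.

V_n = √(4kTRB)
4kTRB = 4 × 1.38×10⁻²³ × 300 × 2.02×10² × 3.73×10² = 1.25×10⁻¹⁵ V²
V_n = √(1.25×10⁻¹⁵) = 3.53×10⁻⁸ V = 35.3 nV

35.3 nV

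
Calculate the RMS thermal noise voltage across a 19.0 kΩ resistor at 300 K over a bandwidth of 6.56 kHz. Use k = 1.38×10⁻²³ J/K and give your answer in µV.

V_n = √(4kTRB)
4kTRB = 4 × 1.38×10⁻²³ × 300 × 1.90×10⁴ × 6.56×10³ = 2.06×10⁻¹² V²
V_n = √(2.06×10⁻¹²) = 1.44×10⁻⁶ V = 1.44 µV

1.44 µV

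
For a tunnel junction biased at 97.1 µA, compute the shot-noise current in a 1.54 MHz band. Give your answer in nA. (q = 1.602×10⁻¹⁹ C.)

I_n = √(2qI·B)
2qI·B = 2 × 1.602×10⁻¹⁹ × 9.71×10⁻⁵ × 1.54×10⁶ = 4.79×10⁻¹⁷ A²
I_n = √(4.79×10⁻¹⁷) = 6.92×10⁻⁹ A = 6.92 nA

6.92 nA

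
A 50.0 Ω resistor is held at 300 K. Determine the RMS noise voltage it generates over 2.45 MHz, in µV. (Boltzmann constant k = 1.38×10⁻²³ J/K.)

V_n = √(4kTRB)
4kTRB = 4 × 1.38×10⁻²³ × 300 × 5.00×10¹ × 2.45×10⁶ = 2.03×10⁻¹² V²
V_n = √(2.03×10⁻¹²) = 1.42×10⁻⁶ V = 1.42 µV

1.42 µV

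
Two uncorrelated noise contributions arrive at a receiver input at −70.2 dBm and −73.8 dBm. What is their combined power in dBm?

Convert to linear, add, convert back:
P₁ = 9.55×10⁻¹¹ W, P₂ = 4.17×10⁻¹¹ W
P_tot = 1.37×10⁻¹⁰ W → 10 log₁₀(P_tot / 10⁻³) = −68.6 dBm

−68.6 dBm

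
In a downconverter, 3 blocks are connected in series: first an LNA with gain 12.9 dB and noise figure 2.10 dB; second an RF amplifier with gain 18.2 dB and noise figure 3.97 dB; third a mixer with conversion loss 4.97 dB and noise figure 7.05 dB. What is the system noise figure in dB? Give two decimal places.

Convert to linear (a loss of L dB is a gain of −L dB): F_i = 10^(NF_i/10), G_i = 10^(G_i,dB/10)
  Stage 1: F_1 = 10^(2.10/10) = 1.622, G_1 = 10^(12.9/10) = 19.50
  Stage 2: F_2 = 10^(3.97/10) = 2.495, G_2 = 10^(18.2/10) = 66.07
  Stage 3: F_3 = 10^(7.05/10) = 5.070, G_3 = 10^(−4.97/10) = 0.3184
Friis cascade:
  F = 1.622 + (2.495 − 1)/19.50 + (5.070 − 1)/1288 = 1.702
NF = 10 log₁₀(1.702) = 2.31 dB

2.31 dB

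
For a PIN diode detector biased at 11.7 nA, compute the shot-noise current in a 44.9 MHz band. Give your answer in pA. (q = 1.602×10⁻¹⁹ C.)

I_n = √(2qI·B)
2qI·B = 2 × 1.602×10⁻¹⁹ × 1.17×10⁻⁸ × 4.49×10⁷ = 1.68×10⁻¹⁹ A²
I_n = √(1.68×10⁻¹⁹) = 4.10×10⁻¹⁰ A = 410 pA

410 pA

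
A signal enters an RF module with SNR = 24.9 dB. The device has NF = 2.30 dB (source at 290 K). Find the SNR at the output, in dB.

By definition F = SNR_in/SNR_out, so in dB: SNR_out = SNR_in − NF
SNR_out = 24.9 − 2.30 = 22.60 dB

22.60 dB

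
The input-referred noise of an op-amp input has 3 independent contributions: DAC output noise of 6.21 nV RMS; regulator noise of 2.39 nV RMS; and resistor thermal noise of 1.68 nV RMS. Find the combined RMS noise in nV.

Uncorrelated sources add in power (mean-square): V_tot = √(ΣV_i²)
V_tot = √[(6.21×10⁻⁹)² + (2.39×10⁻⁹)² + (1.68×10⁻⁹)²] = 6.86×10⁻⁹ V = 6.86 nV

6.86 nV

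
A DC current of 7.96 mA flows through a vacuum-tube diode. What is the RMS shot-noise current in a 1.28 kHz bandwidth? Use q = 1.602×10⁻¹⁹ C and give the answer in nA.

I_n = √(2qI·B)
2qI·B = 2 × 1.602×10⁻¹⁹ × 7.96×10⁻³ × 1.28×10³ = 3.26×10⁻¹⁸ A²
I_n = √(3.26×10⁻¹⁸) = 1.81×10⁻⁹ A = 1.81 nA

1.81 nA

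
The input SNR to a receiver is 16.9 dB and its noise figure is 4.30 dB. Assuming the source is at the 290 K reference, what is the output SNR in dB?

By definition F = SNR_in/SNR_out, so in dB: SNR_out = SNR_in − NF
SNR_out = 16.9 − 4.30 = 12.60 dB

12.60 dB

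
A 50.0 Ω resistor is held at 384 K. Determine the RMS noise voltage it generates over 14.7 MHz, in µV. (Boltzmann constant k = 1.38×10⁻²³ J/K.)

V_n = √(4kTRB)
4kTRB = 4 × 1.38×10⁻²³ × 384 × 5.00×10¹ × 1.47×10⁷ = 1.56×10⁻¹¹ V²
V_n = √(1.56×10⁻¹¹) = 3.95×10⁻⁶ V = 3.95 µV

3.95 µV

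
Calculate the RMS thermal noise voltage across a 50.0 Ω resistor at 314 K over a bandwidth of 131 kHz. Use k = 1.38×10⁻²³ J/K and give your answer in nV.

337 nV

V_n = √(4kTRB)
4kTRB = 4 × 1.38×10⁻²³ × 314 × 5.00×10¹ × 1.31×10⁵ = 1.14×10⁻¹³ V²
V_n = √(1.14×10⁻¹³) = 3.37×10⁻⁷ V = 337 nV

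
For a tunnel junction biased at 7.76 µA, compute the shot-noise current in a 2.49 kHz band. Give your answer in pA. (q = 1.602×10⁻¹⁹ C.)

78.7 pA

I_n = √(2qI·B)
2qI·B = 2 × 1.602×10⁻¹⁹ × 7.76×10⁻⁶ × 2.49×10³ = 6.19×10⁻²¹ A²
I_n = √(6.19×10⁻²¹) = 7.87×10⁻¹¹ A = 78.7 pA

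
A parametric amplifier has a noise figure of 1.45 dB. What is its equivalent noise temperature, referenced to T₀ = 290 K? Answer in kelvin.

115 K

F = 10^(1.45/10) = 1.39637
T_e = (F − 1)·T₀ = (1.39637 − 1) × 290 = 115 K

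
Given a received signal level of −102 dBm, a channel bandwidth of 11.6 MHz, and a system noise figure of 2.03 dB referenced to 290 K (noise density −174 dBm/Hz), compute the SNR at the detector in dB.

−0.7 dB

Noise floor: N = −174 + 10 log₁₀(B) + NF
10 log₁₀(1.16×10⁷) = 70.64 dB
N = −174 + 70.64 + 2.03 = −101.33 dBm
SNR = P_sig − N = −102 − (−101.33) = −0.67 dB → −0.7 dB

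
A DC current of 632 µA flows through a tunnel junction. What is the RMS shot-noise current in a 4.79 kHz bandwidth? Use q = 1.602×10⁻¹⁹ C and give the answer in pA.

985 pA

I_n = √(2qI·B)
2qI·B = 2 × 1.602×10⁻¹⁹ × 6.32×10⁻⁴ × 4.79×10³ = 9.70×10⁻¹⁹ A²
I_n = √(9.70×10⁻¹⁹) = 9.85×10⁻¹⁰ A = 985 pA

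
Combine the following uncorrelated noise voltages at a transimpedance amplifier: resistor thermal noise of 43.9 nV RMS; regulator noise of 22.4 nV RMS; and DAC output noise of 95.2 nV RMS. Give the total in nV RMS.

Uncorrelated sources add in power (mean-square): V_tot = √(ΣV_i²)
V_tot = √[(4.39×10⁻⁸)² + (2.24×10⁻⁸)² + (9.52×10⁻⁸)²] = 1.07×10⁻⁷ V = 107 nV

107 nV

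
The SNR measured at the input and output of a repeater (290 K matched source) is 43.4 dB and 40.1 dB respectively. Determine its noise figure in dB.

NF (dB) = SNR_in(dB) − SNR_out(dB) when the source is at T₀
NF = 43.4 − 40.1 = 3.3 dB

3.3 dB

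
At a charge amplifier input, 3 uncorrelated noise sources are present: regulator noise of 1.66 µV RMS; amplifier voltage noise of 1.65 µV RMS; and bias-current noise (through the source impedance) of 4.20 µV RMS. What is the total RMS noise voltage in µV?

Uncorrelated sources add in power (mean-square): V_tot = √(ΣV_i²)
V_tot = √[(1.66×10⁻⁶)² + (1.65×10⁻⁶)² + (4.20×10⁻⁶)²] = 4.81×10⁻⁶ V = 4.81 µV

4.81 µV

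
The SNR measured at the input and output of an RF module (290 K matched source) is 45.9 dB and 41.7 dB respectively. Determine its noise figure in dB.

NF (dB) = SNR_in(dB) − SNR_out(dB) when the source is at T₀
NF = 45.9 − 41.7 = 4.2 dB

4.2 dB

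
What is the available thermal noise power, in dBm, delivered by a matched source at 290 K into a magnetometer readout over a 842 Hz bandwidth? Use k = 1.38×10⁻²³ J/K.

−144.7 dBm

P_n = kTB = 1.38×10⁻²³ × 290 × 8.42×10² = 3.37×10⁻¹⁸ W
In dBm: 10 log₁₀(3.37×10⁻¹⁸ / 10⁻³) = −144.7 dBm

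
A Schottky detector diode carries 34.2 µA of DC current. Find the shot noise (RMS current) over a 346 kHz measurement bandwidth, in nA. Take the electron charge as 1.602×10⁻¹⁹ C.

1.95 nA

I_n = √(2qI·B)
2qI·B = 2 × 1.602×10⁻¹⁹ × 3.42×10⁻⁵ × 3.46×10⁵ = 3.79×10⁻¹⁸ A²
I_n = √(3.79×10⁻¹⁸) = 1.95×10⁻⁹ A = 1.95 nA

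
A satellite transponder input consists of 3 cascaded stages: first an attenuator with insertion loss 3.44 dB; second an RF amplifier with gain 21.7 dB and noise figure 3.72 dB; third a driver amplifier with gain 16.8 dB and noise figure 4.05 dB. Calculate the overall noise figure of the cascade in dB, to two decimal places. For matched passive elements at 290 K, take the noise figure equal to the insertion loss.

7.18 dB

Convert to linear (a loss of L dB is a gain of −L dB): F_i = 10^(NF_i/10), G_i = 10^(G_i,dB/10)
  Stage 1: F_1 = 10^(3.44/10) = 2.208, G_1 = 10^(−3.44/10) = 0.4529
  Stage 2: F_2 = 10^(3.72/10) = 2.355, G_2 = 10^(21.7/10) = 147.9
  Stage 3: F_3 = 10^(4.05/10) = 2.541, G_3 = 10^(16.8/10) = 47.86
Friis cascade:
  F = 2.208 + (2.355 − 1)/0.4529 + (2.541 − 1)/66.99 = 5.223
NF = 10 log₁₀(5.223) = 7.18 dB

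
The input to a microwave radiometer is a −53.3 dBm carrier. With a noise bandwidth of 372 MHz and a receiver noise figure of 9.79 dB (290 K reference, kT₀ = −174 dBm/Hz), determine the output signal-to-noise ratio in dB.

Noise floor: N = −174 + 10 log₁₀(B) + NF
10 log₁₀(3.72×10⁸) = 85.71 dB
N = −174 + 85.71 + 9.79 = −78.50 dBm
SNR = P_sig − N = −53.3 − (−78.50) = 25.20 dB → 25.2 dB

25.2 dB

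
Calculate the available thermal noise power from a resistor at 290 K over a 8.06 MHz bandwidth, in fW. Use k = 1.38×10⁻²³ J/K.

32.3 fW

P_n = kTB = 1.38×10⁻²³ × 290 × 8.06×10⁶ = 3.23×10⁻¹⁴ W = 32.3 fW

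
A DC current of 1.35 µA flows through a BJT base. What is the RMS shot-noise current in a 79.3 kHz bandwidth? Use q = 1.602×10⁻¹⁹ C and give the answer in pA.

I_n = √(2qI·B)
2qI·B = 2 × 1.602×10⁻¹⁹ × 1.35×10⁻⁶ × 7.93×10⁴ = 3.43×10⁻²⁰ A²
I_n = √(3.43×10⁻²⁰) = 1.85×10⁻¹⁰ A = 185 pA

185 pA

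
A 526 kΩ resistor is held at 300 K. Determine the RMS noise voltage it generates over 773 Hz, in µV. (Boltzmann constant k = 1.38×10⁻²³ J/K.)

V_n = √(4kTRB)
4kTRB = 4 × 1.38×10⁻²³ × 300 × 5.26×10⁵ × 7.73×10² = 6.73×10⁻¹² V²
V_n = √(6.73×10⁻¹²) = 2.59×10⁻⁶ V = 2.59 µV

2.59 µV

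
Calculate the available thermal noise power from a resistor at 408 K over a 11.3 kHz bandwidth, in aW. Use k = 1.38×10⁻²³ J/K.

P_n = kTB = 1.38×10⁻²³ × 408 × 1.13×10⁴ = 6.36×10⁻¹⁷ W = 63.6 aW

63.6 aW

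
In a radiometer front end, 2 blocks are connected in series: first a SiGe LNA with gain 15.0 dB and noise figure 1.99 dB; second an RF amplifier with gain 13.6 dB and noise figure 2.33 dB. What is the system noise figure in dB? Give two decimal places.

2.05 dB

Convert to linear (a loss of L dB is a gain of −L dB): F_i = 10^(NF_i/10), G_i = 10^(G_i,dB/10)
  Stage 1: F_1 = 10^(1.99/10) = 1.581, G_1 = 10^(15.0/10) = 31.62
  Stage 2: F_2 = 10^(2.33/10) = 1.710, G_2 = 10^(13.6/10) = 22.91
Friis cascade:
  F = 1.581 + (1.710 − 1)/31.62 = 1.604
NF = 10 log₁₀(1.604) = 2.05 dB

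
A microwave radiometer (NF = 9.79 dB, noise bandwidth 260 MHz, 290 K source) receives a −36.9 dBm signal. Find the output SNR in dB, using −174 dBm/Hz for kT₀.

Noise floor: N = −174 + 10 log₁₀(B) + NF
10 log₁₀(2.60×10⁸) = 84.15 dB
N = −174 + 84.15 + 9.79 = −80.06 dBm
SNR = P_sig − N = −36.9 − (−80.06) = 43.16 dB → 43.2 dB

43.2 dB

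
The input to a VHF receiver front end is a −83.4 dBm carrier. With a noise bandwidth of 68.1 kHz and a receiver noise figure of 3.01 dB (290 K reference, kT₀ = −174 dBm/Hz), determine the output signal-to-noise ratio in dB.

Noise floor: N = −174 + 10 log₁₀(B) + NF
10 log₁₀(6.81×10⁴) = 48.33 dB
N = −174 + 48.33 + 3.01 = −122.66 dBm
SNR = P_sig − N = −83.4 − (−122.66) = 39.26 dB → 39.3 dB

39.3 dB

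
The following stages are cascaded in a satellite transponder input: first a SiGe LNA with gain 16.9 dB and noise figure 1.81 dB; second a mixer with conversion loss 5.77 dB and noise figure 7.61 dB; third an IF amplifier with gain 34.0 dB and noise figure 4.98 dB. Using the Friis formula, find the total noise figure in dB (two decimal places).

Convert to linear (a loss of L dB is a gain of −L dB): F_i = 10^(NF_i/10), G_i = 10^(G_i,dB/10)
  Stage 1: F_1 = 10^(1.81/10) = 1.517, G_1 = 10^(16.9/10) = 48.98
  Stage 2: F_2 = 10^(7.61/10) = 5.768, G_2 = 10^(−5.77/10) = 0.2649
  Stage 3: F_3 = 10^(4.98/10) = 3.148, G_3 = 10^(34.0/10) = 2512
Friis cascade:
  F = 1.517 + (5.768 − 1)/48.98 + (3.148 − 1)/12.97 = 1.780
NF = 10 log₁₀(1.780) = 2.50 dB

2.50 dB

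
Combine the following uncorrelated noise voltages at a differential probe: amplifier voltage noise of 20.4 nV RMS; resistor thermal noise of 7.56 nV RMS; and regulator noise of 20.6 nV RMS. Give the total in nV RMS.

Uncorrelated sources add in power (mean-square): V_tot = √(ΣV_i²)
V_tot = √[(2.04×10⁻⁸)² + (7.56×10⁻⁹)² + (2.06×10⁻⁸)²] = 3.00×10⁻⁸ V = 30.0 nV

30.0 nV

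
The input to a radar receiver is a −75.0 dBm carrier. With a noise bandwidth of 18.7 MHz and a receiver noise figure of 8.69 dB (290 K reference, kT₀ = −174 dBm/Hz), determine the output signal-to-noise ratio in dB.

17.6 dB

Noise floor: N = −174 + 10 log₁₀(B) + NF
10 log₁₀(1.87×10⁷) = 72.72 dB
N = −174 + 72.72 + 8.69 = −92.59 dBm
SNR = P_sig − N = −75.0 − (−92.59) = 17.59 dB → 17.6 dB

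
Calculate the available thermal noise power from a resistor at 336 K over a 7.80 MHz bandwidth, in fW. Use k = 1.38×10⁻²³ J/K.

P_n = kTB = 1.38×10⁻²³ × 336 × 7.80×10⁶ = 3.62×10⁻¹⁴ W = 36.2 fW

36.2 fW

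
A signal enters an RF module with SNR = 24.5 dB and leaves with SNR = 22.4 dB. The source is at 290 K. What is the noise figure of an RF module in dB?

NF (dB) = SNR_in(dB) − SNR_out(dB) when the source is at T₀
NF = 24.5 − 22.4 = 2.1 dB

2.1 dB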